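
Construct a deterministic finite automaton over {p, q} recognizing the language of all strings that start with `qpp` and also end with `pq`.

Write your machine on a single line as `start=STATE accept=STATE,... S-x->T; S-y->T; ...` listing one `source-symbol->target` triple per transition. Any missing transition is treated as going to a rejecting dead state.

Run two small machines in parallel and take their product. One (5 states) tracks whether the input so far still matches the prefix `qpp`; the other (3 states) tracks how much of the suffix `pq` has currently been matched. Each combined state is a pair, one component from each; accept when both components accept. Equivalent product states are then merged.
       p  q 
>  A   B  C 
   B   B  B 
   C   D  B 
   D   E  B 
   E   E  F 
 * F   E  G 
   G   E  G 
(> = start, * = accepting)

start=A; accept=F; A-p->B; A-q->C; B-p->B; B-q->B; C-p->D; C-q->B; D-p->E; D-q->B; E-p->E; E-q->F; F-p->E; F-q->G; G-p->E; G-q->G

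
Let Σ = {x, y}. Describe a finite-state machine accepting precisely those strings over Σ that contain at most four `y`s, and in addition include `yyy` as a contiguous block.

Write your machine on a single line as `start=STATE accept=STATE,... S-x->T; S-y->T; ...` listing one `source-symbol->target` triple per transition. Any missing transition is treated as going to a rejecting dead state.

start=q0; accept=q6,q8; q0-x->q0; q0-y->q1; q1-x->q2; q1-y->q3; q2-x->q2; q2-y->q4; q3-x->q5; q3-y->q6; q4-x->q5; q4-y->q7; q5-x->q5; q5-y->q5; q6-x->q6; q6-y->q8; q7-x->q5; q7-y->q8; q8-x->q8; q8-y->q5

Handle the two conditions separately and then intersect. The first has 6 states tracking the count of `y`s, saturating at 5; the second has 4 states tracking whether and how much of `yyy` has been seen. A product state is a pair (one from each), accepting exactly when both do. After merging equivalent states the machine shrinks.
A 9-state machine:
        x   y  
>  q0   q0  q1 
   q1   q2  q3 
   q2   q2  q4 
   q3   q5  q6 
   q4   q5  q7 
   q5   q5  q5 
 * q6   q6  q8 
   q7   q5  q8 
 * q8   q8  q5 
(> = start, * = accepting)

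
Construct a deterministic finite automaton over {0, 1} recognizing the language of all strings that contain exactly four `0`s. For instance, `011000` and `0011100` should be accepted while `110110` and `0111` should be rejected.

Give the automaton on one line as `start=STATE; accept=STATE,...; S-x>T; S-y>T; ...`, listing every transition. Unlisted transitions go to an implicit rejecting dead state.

Count `0`s, saturating at 5: states A through E mean 0 through 4 `0`s seen; F means more than 4. Each `0` increments (capped at F); other symbols loop. Accept from {E}.
With 6 states:
       0  1 
>  A   B  A 
   B   C  B 
   C   D  C 
   D   E  D 
 * E   F  E 
   F   F  F 
(> = start, * = accepting)

start=A; accept=E; A-0>B; A-1>A; B-0>C; B-1>B; C-0>D; C-1>C; D-0>E; D-1>D; E-0>F; E-1>E; F-0>F; F-1>F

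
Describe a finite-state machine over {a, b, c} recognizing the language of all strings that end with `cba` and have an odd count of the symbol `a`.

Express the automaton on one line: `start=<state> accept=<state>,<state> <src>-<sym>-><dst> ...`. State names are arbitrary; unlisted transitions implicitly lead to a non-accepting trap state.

Run two small machines in parallel and take their product. One (4 states) tracks how much of the suffix `cba` has currently been matched; the other (2 states) tracks the count of `a`s modulo 2. Each combined state is a pair, one component from each; accept when both components accept. Equivalent product states are then merged.
5 states suffice.
        a   b   c  
>  S0   S1  S0  S2 
   S1   S0  S1  S1 
   S2   S1  S3  S2 
   S3   S4  S0  S2 
 * S4   S0  S1  S1 
(> = start, * = accepting)

start=S0 accept=S4 S0-a->S1 S0-b->S0 S0-c->S2 S1-a->S0 S1-b->S1 S1-c->S1 S2-a->S1 S2-b->S3 S2-c->S2 S3-a->S4 S3-b->S0 S3-c->S2 S4-a->S0 S4-b->S1 S4-c->S1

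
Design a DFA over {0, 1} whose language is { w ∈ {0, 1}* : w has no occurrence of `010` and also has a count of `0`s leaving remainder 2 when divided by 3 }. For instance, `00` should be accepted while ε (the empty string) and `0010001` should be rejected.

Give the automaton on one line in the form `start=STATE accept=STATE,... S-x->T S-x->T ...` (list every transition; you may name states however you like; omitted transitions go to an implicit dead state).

start=A accept=C,F,K A-0->B A-1->A B-0->C B-1->D C-0->E C-1->F D-0->G D-1->H E-0->B E-1->I F-0->J F-1->K G-0->J G-1->G H-0->C H-1->H I-0->L I-1->A J-0->L J-1->J K-0->E K-1->K L-0->G L-1->L

Build one automaton per condition and run them in lockstep. One (4 states) tracks partial matches of the forbidden pattern `010`; the other (3 states) tracks the count of `0`s modulo 3. Each combined state is a pair, one component from each; accept when both components accept.
12 states suffice.
       0  1 
>  A   B  A 
   B   C  D 
 * C   E  F 
   D   G  H 
   E   B  I 
 * F   J  K 
   G   J  G 
   H   C  H 
   I   L  A 
   J   L  J 
 * K   E  K 
   L   G  L 
(> = start, * = accepting)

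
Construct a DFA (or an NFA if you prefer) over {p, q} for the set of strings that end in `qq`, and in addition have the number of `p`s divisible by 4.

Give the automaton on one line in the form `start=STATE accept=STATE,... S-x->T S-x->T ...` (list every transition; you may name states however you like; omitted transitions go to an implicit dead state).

Build one automaton per condition and run them in lockstep. The first has 3 states tracking how much of the suffix `qq` has currently been matched; the second has 4 states tracking the count of `p`s modulo 4. A product state is a pair (one from each), accepting exactly when both do. Equivalent product states are then merged.
       p  q 
>  A   B  C 
   B   D  B 
   C   B  E 
   D   F  D 
 * E   B  E 
   F   A  F 
(> = start, * = accepting)

start=A accept=E A-p->B A-q->C B-p->D B-q->B C-p->B C-q->E D-p->F D-q->D E-p->B E-q->E F-p->A F-q->F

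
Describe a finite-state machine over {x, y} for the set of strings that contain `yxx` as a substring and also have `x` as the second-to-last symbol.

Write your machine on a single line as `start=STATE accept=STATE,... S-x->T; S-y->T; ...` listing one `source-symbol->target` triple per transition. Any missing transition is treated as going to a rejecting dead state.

Run two small machines in parallel and take their product. One (4 states) tracks whether and how much of `yxx` has been seen; the other (7 states) tracks the last 2 symbols read. Each combined state is a pair, one component from each; accept when both components accept. Minimizing collapses redundant product states.
A 7-state machine:
        x   y  
>  q0   q0  q1 
   q1   q2  q1 
   q2   q3  q1 
 * q3   q3  q4 
 * q4   q5  q6 
   q5   q3  q4 
   q6   q5  q6 
(> = start, * = accepting)

start=q0; accept=q3,q4; q0-x->q0; q0-y->q1; q1-x->q2; q1-y->q1; q2-x->q3; q2-y->q1; q3-x->q3; q3-y->q4; q4-x->q5; q4-y->q6; q5-x->q3; q5-y->q4; q6-x->q5; q6-y->q6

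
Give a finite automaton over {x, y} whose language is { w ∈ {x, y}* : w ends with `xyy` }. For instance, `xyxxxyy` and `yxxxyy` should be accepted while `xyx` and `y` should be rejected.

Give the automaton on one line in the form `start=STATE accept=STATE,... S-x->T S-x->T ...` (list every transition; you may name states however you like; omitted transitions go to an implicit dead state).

Let each state record the length of the longest suffix of the input read so far that is also a prefix of `xyy`. q1 means the last symbol is `x`; q2 means the last 2 symbols are `xy`; q3 means the last 3 symbols are `xyy`. Accept only at q3, where the string currently ends in `xyy`.
        x   y  
>  q0   q1  q0 
   q1   q1  q2 
   q2   q1  q3 
 * q3   q1  q0 
(> = start, * = accepting)

start=q0 accept=q3 q0-x->q1 q0-y->q0 q1-x->q1 q1-y->q2 q2-x->q1 q2-y->q3 q3-x->q1 q3-y->q0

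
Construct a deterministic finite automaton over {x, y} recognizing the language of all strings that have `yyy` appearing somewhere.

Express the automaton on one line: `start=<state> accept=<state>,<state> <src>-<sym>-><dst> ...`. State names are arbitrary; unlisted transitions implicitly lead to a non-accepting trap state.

States S0..S2 record the length of the longest prefix of `yyy` that matches the current input suffix. Reaching S3 means `yyy` has been seen, and we stay there forever. Accept from S3.
A 4-state machine:
        x   y  
>  S0   S0  S1 
   S1   S0  S2 
   S2   S0  S3 
 * S3   S3  S3 
(> = start, * = accepting)

start=S0 accept=S3 S0-x->S0 S0-y->S1 S1-x->S0 S1-y->S2 S2-x->S0 S2-y->S3 S3-x->S3 S3-y->S3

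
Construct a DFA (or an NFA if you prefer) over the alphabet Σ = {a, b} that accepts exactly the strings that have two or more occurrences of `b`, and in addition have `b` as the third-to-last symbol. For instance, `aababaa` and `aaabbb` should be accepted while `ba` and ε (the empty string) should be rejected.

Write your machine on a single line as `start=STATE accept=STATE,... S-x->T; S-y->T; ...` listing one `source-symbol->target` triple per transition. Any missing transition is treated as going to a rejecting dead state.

Build one automaton per condition and run them in lockstep. One (4 states) tracks the count of `b`s, saturating at 3; the other (15 states) tracks the last 3 symbols read. Each combined state is a pair, one component from each; accept when both components accept. Minimizing collapses redundant product states.
With 11 states:
          a    b  
>  q0     q0   q1 
   q1     q2   q3 
   q2     q4   q5 
   q3     q6   q7 
   q4     q4   q8 
 * q5     q9   q3 
 * q6    q10   q5 
 * q7     q6   q7 
   q8     q9   q3 
   q9    q10   q5 
 * q10    q4   q8 
(> = start, * = accepting)

start=q0; accept=q5,q6,q7,q10; q0-a->q0; q0-b->q1; q1-a->q2; q1-b->q3; q2-a->q4; q2-b->q5; q3-a->q6; q3-b->q7; q4-a->q4; q4-b->q8; q5-a->q9; q5-b->q3; q6-a->q10; q6-b->q5; q7-a->q6; q7-b->q7; q8-a->q9; q8-b->q3; q9-a->q10; q9-b->q5; q10-a->q4; q10-b->q8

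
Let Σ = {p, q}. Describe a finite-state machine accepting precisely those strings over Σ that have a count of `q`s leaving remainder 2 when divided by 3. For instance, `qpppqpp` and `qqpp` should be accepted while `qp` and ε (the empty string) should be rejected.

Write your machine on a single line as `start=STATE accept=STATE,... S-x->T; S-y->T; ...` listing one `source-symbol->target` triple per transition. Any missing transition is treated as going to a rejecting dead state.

start=S0; accept=S2; S0-p->S0; S0-q->S1; S1-p->S1; S1-q->S2; S2-p->S2; S2-q->S0

The only thing that matters is how many `q`s have appeared, reduced mod 3. Use one state per residue: S0 for 0, …, S2 for 2. Reading `q` moves to the next residue; anything else stays put. S2 is accepting.
With 3 states:
        p   q  
>  S0   S0  S1 
   S1   S1  S2 
 * S2   S2  S0 
(> = start, * = accepting)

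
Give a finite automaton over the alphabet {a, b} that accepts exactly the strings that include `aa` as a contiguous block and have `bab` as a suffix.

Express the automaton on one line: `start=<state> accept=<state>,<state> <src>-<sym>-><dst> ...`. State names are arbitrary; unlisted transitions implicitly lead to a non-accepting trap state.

Handle the two conditions separately and then intersect. The first has 3 states tracking whether and how much of `aa` has been seen; the second has 4 states tracking how much of the suffix `bab` has currently been matched. A product state is a pair (one from each), accepting exactly when both do. Minimizing collapses redundant product states.
With 6 states:
        a   b  
>  S0   S1  S0 
   S1   S2  S0 
   S2   S2  S3 
   S3   S4  S3 
   S4   S2  S5 
 * S5   S4  S3 
(> = start, * = accepting)

start=S0 accept=S5 S0-a->S1 S0-b->S0 S1-a->S2 S1-b->S0 S2-a->S2 S2-b->S3 S3-a->S4 S3-b->S3 S4-a->S2 S4-b->S5 S5-a->S4 S5-b->S3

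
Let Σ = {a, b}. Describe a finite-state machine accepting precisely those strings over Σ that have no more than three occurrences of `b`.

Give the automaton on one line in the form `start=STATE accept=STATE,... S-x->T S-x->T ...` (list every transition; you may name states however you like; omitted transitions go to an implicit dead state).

Count `b`s, saturating at 4: states q0 through q3 mean 0 through 3 `b`s seen; q4 means more than 3. Each `b` increments (capped at q4); other symbols loop. Accept from {q0, q1, q2, q3}.
A 5-state machine:
        a   b  
>* q0   q0  q1 
 * q1   q1  q2 
 * q2   q2  q3 
 * q3   q3  q4 
   q4   q4  q4 
(> = start, * = accepting)

start=q0 accept=q0,q1,q2,q3 q0-a->q0 q0-b->q1 q1-a->q1 q1-b->q2 q2-a->q2 q2-b->q3 q3-a->q3 q3-b->q4 q4-a->q4 q4-b->q4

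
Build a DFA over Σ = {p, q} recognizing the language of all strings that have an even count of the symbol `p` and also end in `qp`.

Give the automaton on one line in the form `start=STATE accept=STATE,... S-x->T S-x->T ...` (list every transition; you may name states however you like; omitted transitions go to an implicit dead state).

Handle the two conditions separately and then intersect. The first has 2 states tracking the count of `p`s modulo 2; the second has 3 states tracking how much of the suffix `qp` has currently been matched. A product state is a pair (one from each), accepting exactly when both do. Equivalent product states are then merged.
        p   q  
>  s0   s1  s0 
   s1   s0  s2 
   s2   s3  s2 
 * s3   s1  s0 
(> = start, * = accepting)

start=s0 accept=s3 s0-p->s1 s0-q->s0 s1-p->s0 s1-q->s2 s2-p->s3 s2-q->s2 s3-p->s1 s3-q->s0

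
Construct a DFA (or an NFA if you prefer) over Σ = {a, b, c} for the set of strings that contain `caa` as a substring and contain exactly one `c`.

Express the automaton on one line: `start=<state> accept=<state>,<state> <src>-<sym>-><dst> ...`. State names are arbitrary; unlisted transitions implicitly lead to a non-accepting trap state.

Run two small machines in parallel and take their product. The first has 4 states tracking whether and how much of `caa` has been seen; the second has 3 states tracking the count of `c`s, saturating at 2. A product state is a pair (one from each), accepting exactly when both do. Minimizing collapses redundant product states.
A 5-state machine:
        a   b   c  
>  S0   S0  S0  S1 
   S1   S2  S3  S3 
   S2   S4  S3  S3 
   S3   S3  S3  S3 
 * S4   S4  S4  S3 
(> = start, * = accepting)

start=S0 accept=S4 S0-a->S0 S0-b->S0 S0-c->S1 S1-a->S2 S1-b->S3 S1-c->S3 S2-a->S4 S2-b->S3 S2-c->S3 S3-a->S3 S3-b->S3 S3-c->S3 S4-a->S4 S4-b->S4 S4-c->S3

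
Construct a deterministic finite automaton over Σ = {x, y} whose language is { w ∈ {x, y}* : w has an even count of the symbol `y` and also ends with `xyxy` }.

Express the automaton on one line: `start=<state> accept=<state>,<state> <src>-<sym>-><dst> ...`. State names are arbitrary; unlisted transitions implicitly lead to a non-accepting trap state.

start=q0 accept=q7 q0-x->q1 q0-y->q2 q1-x->q1 q1-y->q3 q2-x->q4 q2-y->q0 q3-x->q5 q3-y->q0 q4-x->q4 q4-y->q6 q5-x->q4 q5-y->q7 q6-x->q8 q6-y->q2 q7-x->q8 q7-y->q2 q8-x->q1 q8-y->q9 q9-x->q5 q9-y->q0

Build one automaton per condition and run them in lockstep. One (2 states) tracks the count of `y`s modulo 2; the other (5 states) tracks how much of the suffix `xyxy` has currently been matched. Each combined state is a pair, one component from each; accept when both components accept.
        x   y  
>  q0   q1  q2 
   q1   q1  q3 
   q2   q4  q0 
   q3   q5  q0 
   q4   q4  q6 
   q5   q4  q7 
   q6   q8  q2 
 * q7   q8  q2 
   q8   q1  q9 
   q9   q5  q0 
(> = start, * = accepting)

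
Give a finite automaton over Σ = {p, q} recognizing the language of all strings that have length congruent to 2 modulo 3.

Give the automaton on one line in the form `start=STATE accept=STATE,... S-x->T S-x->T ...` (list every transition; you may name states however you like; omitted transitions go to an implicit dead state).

Only the length mod 3 matters, so use a 3-cycle: from any state, every input symbol moves to the next state, wrapping C back to A. Mark C accepting.
A 3-state machine:
       p  q 
>  A   B  B 
   B   C  C 
 * C   A  A 
(> = start, * = accepting)

start=A accept=C A-p->B A-q->B B-p->C B-q->C C-p->A C-q->A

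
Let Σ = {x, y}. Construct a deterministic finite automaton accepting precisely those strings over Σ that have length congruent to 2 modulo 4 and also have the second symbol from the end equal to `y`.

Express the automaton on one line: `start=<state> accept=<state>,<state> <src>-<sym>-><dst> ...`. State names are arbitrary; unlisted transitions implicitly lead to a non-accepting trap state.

start=q0 accept=q5,q6 q0-x->q1 q0-y->q2 q1-x->q3 q1-y->q4 q2-x->q5 q2-y->q6 q3-x->q7 q3-y->q8 q4-x->q9 q4-y->q10 q5-x->q7 q5-y->q8 q6-x->q9 q6-y->q10 q7-x->q11 q7-y->q12 q8-x->q13 q8-y->q14 q9-x->q11 q9-y->q12 q10-x->q13 q10-y->q14 q11-x->q15 q11-y->q16 q12-x->q17 q12-y->q18 q13-x->q15 q13-y->q16 q14-x->q17 q14-y->q18 q15-x->q3 q15-y->q4 q16-x->q5 q16-y->q6 q17-x->q3 q17-y->q4 q18-x->q5 q18-y->q6

Build one automaton per condition and run them in lockstep. One (4 states) tracks the input length modulo 4; the other (7 states) tracks the last 2 symbols read. Each combined state is a pair, one component from each; accept when both components accept.
With 19 states:
          x    y  
>  q0     q1   q2 
   q1     q3   q4 
   q2     q5   q6 
   q3     q7   q8 
   q4     q9  q10 
 * q5     q7   q8 
 * q6     q9  q10 
   q7    q11  q12 
   q8    q13  q14 
   q9    q11  q12 
   q10   q13  q14 
   q11   q15  q16 
   q12   q17  q18 
   q13   q15  q16 
   q14   q17  q18 
   q15    q3   q4 
   q16    q5   q6 
   q17    q3   q4 
   q18    q5   q6 
(> = start, * = accepting)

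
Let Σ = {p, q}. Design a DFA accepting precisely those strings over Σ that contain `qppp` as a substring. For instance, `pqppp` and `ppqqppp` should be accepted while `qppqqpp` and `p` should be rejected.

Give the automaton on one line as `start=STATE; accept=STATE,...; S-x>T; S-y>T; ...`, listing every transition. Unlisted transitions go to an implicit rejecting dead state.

Track how much of `qppp` has been matched so far: state s0 is no progress, s4 is the absorbing accept state reached once `qppp` has occurred. Intermediate states record partial matches; on a mismatch, fall back to the longest reusable overlap.
        p   q  
>  s0   s0  s1 
   s1   s2  s1 
   s2   s3  s1 
   s3   s4  s1 
 * s4   s4  s4 
(> = start, * = accepting)

start=s0; accept=s4; s0-p>s0; s0-q>s1; s1-p>s2; s1-q>s1; s2-p>s3; s2-q>s1; s3-p>s4; s3-q>s1; s4-p>s4; s4-q>s4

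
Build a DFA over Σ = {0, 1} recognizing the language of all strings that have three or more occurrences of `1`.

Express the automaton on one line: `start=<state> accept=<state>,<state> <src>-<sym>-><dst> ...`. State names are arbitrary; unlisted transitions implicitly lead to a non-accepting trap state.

Count `1`s, saturating at 4: states q0 through q3 mean 0 through 3 `1`s seen; q4 means more than 3. Each `1` increments (capped at q4); other symbols loop. Accept from {q3, q4}.
With 5 states:
        0   1  
>  q0   q0  q1 
   q1   q1  q2 
   q2   q2  q3 
 * q3   q3  q4 
 * q4   q4  q4 
(> = start, * = accepting)

start=q0 accept=q3,q4 q0-0->q0 q0-1->q1 q1-0->q1 q1-1->q2 q2-0->q2 q2-1->q3 q3-0->q3 q3-1->q4 q4-0->q4 q4-1->q4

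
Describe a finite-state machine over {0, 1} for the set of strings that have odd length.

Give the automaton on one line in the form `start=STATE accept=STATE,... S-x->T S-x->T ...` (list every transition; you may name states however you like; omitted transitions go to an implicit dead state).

Only the length mod 2 matters, so use a 2-cycle: from any state, every input symbol moves to the next state, wrapping q1 back to q0. Mark q1 accepting.
2 states suffice.
        0   1  
>  q0   q1  q1 
 * q1   q0  q0 
(> = start, * = accepting)

start=q0 accept=q1 q0-0->q1 q0-1->q1 q1-0->q0 q1-1->q0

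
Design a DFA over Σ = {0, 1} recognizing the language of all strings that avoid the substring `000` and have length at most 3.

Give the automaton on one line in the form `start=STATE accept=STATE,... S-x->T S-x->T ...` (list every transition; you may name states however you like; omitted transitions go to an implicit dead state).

Build one automaton per condition and run them in lockstep. The first has 4 states tracking partial matches of the forbidden pattern `000`; the second has 5 states tracking the input length, saturating at 4. A product state is a pair (one from each), accepting exactly when both do. Equivalent product states are then merged.
A 7-state machine:
        0   1  
>* s0   s1  s2 
 * s1   s3  s4 
 * s2   s4  s4 
 * s3   s5  s6 
 * s4   s6  s6 
   s5   s5  s5 
 * s6   s5  s5 
(> = start, * = accepting)

start=s0 accept=s0,s1,s2,s3,s4,s6 s0-0->s1 s0-1->s2 s1-0->s3 s1-1->s4 s2-0->s4 s2-1->s4 s3-0->s5 s3-1->s6 s4-0->s6 s4-1->s6 s5-0->s5 s5-1->s5 s6-0->s5 s6-1->s5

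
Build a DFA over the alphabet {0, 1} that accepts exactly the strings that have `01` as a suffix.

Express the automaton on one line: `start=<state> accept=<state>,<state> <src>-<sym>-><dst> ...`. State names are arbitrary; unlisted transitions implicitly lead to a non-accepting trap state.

start=s0 accept=s2 s0-0->s1 s0-1->s0 s1-0->s1 s1-1->s2 s2-0->s1 s2-1->s0

Remember how much of `01` the current input suffix matches. State s0 means no match yet; s1 means the last symbol is `0`; s2 means the last 2 symbols are `01`. Only s2 accepts. On a mismatch, fall back to the longest proper suffix that is still a prefix of `01`.
3 states suffice.
        0   1  
>  s0   s1  s0 
   s1   s1  s2 
 * s2   s1  s0 
(> = start, * = accepting)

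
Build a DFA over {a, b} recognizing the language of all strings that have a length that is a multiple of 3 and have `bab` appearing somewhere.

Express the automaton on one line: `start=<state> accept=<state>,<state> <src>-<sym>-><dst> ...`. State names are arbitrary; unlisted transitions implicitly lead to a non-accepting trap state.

Build one automaton per condition and run them in lockstep. One (3 states) tracks the input length modulo 3; the other (4 states) tracks whether and how much of `bab` has been seen. Each combined state is a pair, one component from each; accept when both components accept.
12 states suffice.
          a    b  
>  q0     q1   q2 
   q1     q3   q4 
   q2     q5   q4 
   q3     q0   q6 
   q4     q7   q6 
   q5     q0   q8 
   q6     q9   q2 
   q7     q1  q10 
 * q8    q10  q10 
   q9     q3  q11 
   q10   q11  q11 
   q11    q8   q8 
(> = start, * = accepting)

start=q0 accept=q8 q0-a->q1 q0-b->q2 q1-a->q3 q1-b->q4 q2-a->q5 q2-b->q4 q3-a->q0 q3-b->q6 q4-a->q7 q4-b->q6 q5-a->q0 q5-b->q8 q6-a->q9 q6-b->q2 q7-a->q1 q7-b->q10 q8-a->q10 q8-b->q10 q9-a->q3 q9-b->q11 q10-a->q11 q10-b->q11 q11-a->q8 q11-b->q8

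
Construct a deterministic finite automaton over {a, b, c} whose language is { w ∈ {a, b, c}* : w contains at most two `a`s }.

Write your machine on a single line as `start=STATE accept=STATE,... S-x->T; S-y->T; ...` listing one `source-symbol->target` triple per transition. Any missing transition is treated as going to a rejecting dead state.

start=s0; accept=s0,s1,s2; s0-a->s1; s0-b->s0; s0-c->s0; s1-a->s2; s1-b->s1; s1-c->s1; s2-a->s3; s2-b->s2; s2-c->s2; s3-a->s3; s3-b->s3; s3-c->s3

Only the number of `a`s matters, and only up to 3. Make a chain s0 → s1 → s2 → s3 advanced by each `a` (with s3 absorbing); every other symbol self-loops. The accepting set is {s0, s1, s2}.
        a   b   c  
>* s0   s1  s0  s0 
 * s1   s2  s1  s1 
 * s2   s3  s2  s2 
   s3   s3  s3  s3 
(> = start, * = accepting)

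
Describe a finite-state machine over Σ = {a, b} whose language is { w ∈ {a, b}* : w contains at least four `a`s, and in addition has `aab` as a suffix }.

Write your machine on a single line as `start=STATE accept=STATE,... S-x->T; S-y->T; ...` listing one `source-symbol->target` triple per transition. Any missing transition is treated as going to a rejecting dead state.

start=s0; accept=s5; s0-a->s1; s0-b->s0; s1-a->s2; s1-b->s1; s2-a->s3; s2-b->s2; s3-a->s4; s3-b->s2; s4-a->s4; s4-b->s5; s5-a->s3; s5-b->s2

Handle the two conditions separately and then intersect. The first has 6 states tracking the count of `a`s, saturating at 5; the second has 4 states tracking how much of the suffix `aab` has currently been matched. A product state is a pair (one from each), accepting exactly when both do. After merging equivalent states the machine shrinks.
6 states suffice.
        a   b  
>  s0   s1  s0 
   s1   s2  s1 
   s2   s3  s2 
   s3   s4  s2 
   s4   s4  s5 
 * s5   s3  s2 
(> = start, * = accepting)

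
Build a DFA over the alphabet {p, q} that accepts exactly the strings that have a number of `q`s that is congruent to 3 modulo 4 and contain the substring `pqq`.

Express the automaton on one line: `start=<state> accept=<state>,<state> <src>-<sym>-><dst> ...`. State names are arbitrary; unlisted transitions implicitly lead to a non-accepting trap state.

Handle the two conditions separately and then intersect. One (4 states) tracks the count of `q`s modulo 4; the other (4 states) tracks whether and how much of `pqq` has been seen. Each combined state is a pair, one component from each; accept when both components accept.
          p    q  
>  s0     s1   s2 
   s1     s1   s3 
   s2     s4   s5 
   s3     s4   s6 
   s4     s4   s7 
   s5     s8   s9 
   s6     s6  s10 
   s7     s8  s10 
   s8     s8  s11 
   s9    s12   s0 
 * s10   s10  s13 
   s11   s12  s13 
   s12   s12  s14 
   s13   s13  s15 
   s14    s1  s15 
   s15   s15   s6 
(> = start, * = accepting)

start=s0 accept=s10 s0-p->s1 s0-q->s2 s1-p->s1 s1-q->s3 s2-p->s4 s2-q->s5 s3-p->s4 s3-q->s6 s4-p->s4 s4-q->s7 s5-p->s8 s5-q->s9 s6-p->s6 s6-q->s10 s7-p->s8 s7-q->s10 s8-p->s8 s8-q->s11 s9-p->s12 s9-q->s0 s10-p->s10 s10-q->s13 s11-p->s12 s11-q->s13 s12-p->s12 s12-q->s14 s13-p->s13 s13-q->s15 s14-p->s1 s14-q->s15 s15-p->s15 s15-q->s6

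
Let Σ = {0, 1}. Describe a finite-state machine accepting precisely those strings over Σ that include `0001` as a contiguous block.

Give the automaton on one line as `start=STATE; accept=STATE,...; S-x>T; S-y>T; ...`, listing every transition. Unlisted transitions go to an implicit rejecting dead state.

start=q0; accept=q4; q0-0>q1; q0-1>q0; q1-0>q2; q1-1>q0; q2-0>q3; q2-1>q0; q3-0>q3; q3-1>q4; q4-0>q4; q4-1>q4

States q0..q3 record the length of the longest prefix of `0001` that matches the current input suffix. Reaching q4 means `0001` has been seen, and we stay there forever. Accept from q4.
A 5-state machine:
        0   1  
>  q0   q1  q0 
   q1   q2  q0 
   q2   q3  q0 
   q3   q3  q4 
 * q4   q4  q4 
(> = start, * = accepting)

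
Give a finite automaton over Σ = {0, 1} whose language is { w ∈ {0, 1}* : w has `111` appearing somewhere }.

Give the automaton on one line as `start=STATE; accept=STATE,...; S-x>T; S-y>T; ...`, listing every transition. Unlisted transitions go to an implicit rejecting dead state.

start=S0; accept=S3; S0-0>S0; S0-1>S1; S1-0>S0; S1-1>S2; S2-0>S0; S2-1>S3; S3-0>S3; S3-1>S3

States S0..S2 record the length of the longest prefix of `111` that matches the current input suffix. Reaching S3 means `111` has been seen, and we stay there forever. Accept from S3.
        0   1  
>  S0   S0  S1 
   S1   S0  S2 
   S2   S0  S3 
 * S3   S3  S3 
(> = start, * = accepting)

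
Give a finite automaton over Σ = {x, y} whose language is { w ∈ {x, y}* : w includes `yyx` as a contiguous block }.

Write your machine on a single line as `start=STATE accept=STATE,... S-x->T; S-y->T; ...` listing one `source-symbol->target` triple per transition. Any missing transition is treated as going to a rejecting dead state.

Track how much of `yyx` has been matched so far: state A is no progress, D is the absorbing accept state reached once `yyx` has occurred. Intermediate states record partial matches; on a mismatch, fall back to the longest reusable overlap.
4 states suffice.
       x  y 
>  A   A  B 
   B   A  C 
   C   D  C 
 * D   D  D 
(> = start, * = accepting)

start=A; accept=D; A-x->A; A-y->B; B-x->A; B-y->C; C-x->D; C-y->C; D-x->D; D-y->D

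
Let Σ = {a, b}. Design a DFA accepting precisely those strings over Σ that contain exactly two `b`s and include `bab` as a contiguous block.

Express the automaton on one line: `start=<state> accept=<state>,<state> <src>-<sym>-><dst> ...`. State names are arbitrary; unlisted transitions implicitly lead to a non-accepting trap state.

Run two small machines in parallel and take their product. One (4 states) tracks the count of `b`s, saturating at 3; the other (4 states) tracks whether and how much of `bab` has been seen. Each combined state is a pair, one component from each; accept when both components accept. Minimizing collapses redundant product states.
With 5 states:
        a   b  
>  S0   S0  S1 
   S1   S2  S3 
   S2   S3  S4 
   S3   S3  S3 
 * S4   S4  S3 
(> = start, * = accepting)

start=S0 accept=S4 S0-a->S0 S0-b->S1 S1-a->S2 S1-b->S3 S2-a->S3 S2-b->S4 S3-a->S3 S3-b->S3 S4-a->S4 S4-b->S3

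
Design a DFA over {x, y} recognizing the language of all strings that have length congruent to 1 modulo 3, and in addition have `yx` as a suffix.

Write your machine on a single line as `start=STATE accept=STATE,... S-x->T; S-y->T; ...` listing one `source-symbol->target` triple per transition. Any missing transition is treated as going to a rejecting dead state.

Build one automaton per condition and run them in lockstep. One (3 states) tracks the input length modulo 3; the other (3 states) tracks how much of the suffix `yx` has currently been matched. Each combined state is a pair, one component from each; accept when both components accept. Equivalent product states are then merged.
5 states suffice.
        x   y  
>  q0   q1  q1 
   q1   q2  q2 
   q2   q0  q3 
   q3   q4  q1 
 * q4   q2  q2 
(> = start, * = accepting)

start=q0; accept=q4; q0-x->q1; q0-y->q1; q1-x->q2; q1-y->q2; q2-x->q0; q2-y->q3; q3-x->q4; q3-y->q1; q4-x->q2; q4-y->q2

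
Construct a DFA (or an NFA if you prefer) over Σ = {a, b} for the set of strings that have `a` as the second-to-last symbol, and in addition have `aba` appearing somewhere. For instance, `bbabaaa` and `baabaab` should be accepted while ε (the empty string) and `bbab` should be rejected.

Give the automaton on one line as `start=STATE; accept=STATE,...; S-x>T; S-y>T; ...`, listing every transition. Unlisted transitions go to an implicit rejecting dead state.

Run two small machines in parallel and take their product. The first has 7 states tracking the last 2 symbols read; the second has 4 states tracking whether and how much of `aba` has been seen. A product state is a pair (one from each), accepting exactly when both do. Equivalent product states are then merged.
        a   b  
>  s0   s1  s0 
   s1   s1  s2 
   s2   s3  s0 
   s3   s4  s5 
 * s4   s4  s5 
 * s5   s3  s6 
   s6   s3  s6 
(> = start, * = accepting)

start=s0; accept=s4,s5; s0-a>s1; s0-b>s0; s1-a>s1; s1-b>s2; s2-a>s3; s2-b>s0; s3-a>s4; s3-b>s5; s4-a>s4; s4-b>s5; s5-a>s3; s5-b>s6; s6-a>s3; s6-b>s6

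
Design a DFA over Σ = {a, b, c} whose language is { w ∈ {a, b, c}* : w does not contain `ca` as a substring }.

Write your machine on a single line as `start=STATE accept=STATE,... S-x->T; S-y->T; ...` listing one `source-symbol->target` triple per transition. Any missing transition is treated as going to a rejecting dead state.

start=q0; accept=q0,q1; q0-a->q0; q0-b->q0; q0-c->q1; q1-a->q2; q1-b->q0; q1-c->q1; q2-a->q2; q2-b->q2; q2-c->q2

This is the complement of 'contains `ca`'. Use the same substring-matching states — q0 through q2 holding how much of `ca` has just been matched — but flip the accepting set: everything except the trap q2 accepts.
With 3 states:
        a   b   c  
>* q0   q0  q0  q1 
 * q1   q2  q0  q1 
   q2   q2  q2  q2 
(> = start, * = accepting)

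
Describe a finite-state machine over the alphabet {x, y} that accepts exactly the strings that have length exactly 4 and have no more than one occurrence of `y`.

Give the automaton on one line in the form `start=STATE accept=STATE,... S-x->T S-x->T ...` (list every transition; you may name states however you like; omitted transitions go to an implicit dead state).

Run two small machines in parallel and take their product. The first has 6 states tracking the input length, saturating at 5; the second has 3 states tracking the count of `y`s, saturating at 2. A product state is a pair (one from each), accepting exactly when both do. After merging equivalent states the machine shrinks.
9 states suffice.
        x   y  
>  q0   q1  q2 
   q1   q3  q4 
   q2   q4  q5 
   q3   q6  q7 
   q4   q7  q5 
   q5   q5  q5 
   q6   q8  q8 
   q7   q8  q5 
 * q8   q5  q5 
(> = start, * = accepting)

start=q0 accept=q8 q0-x->q1 q0-y->q2 q1-x->q3 q1-y->q4 q2-x->q4 q2-y->q5 q3-x->q6 q3-y->q7 q4-x->q7 q4-y->q5 q5-x->q5 q5-y->q5 q6-x->q8 q6-y->q8 q7-x->q8 q7-y->q5 q8-x->q5 q8-y->q5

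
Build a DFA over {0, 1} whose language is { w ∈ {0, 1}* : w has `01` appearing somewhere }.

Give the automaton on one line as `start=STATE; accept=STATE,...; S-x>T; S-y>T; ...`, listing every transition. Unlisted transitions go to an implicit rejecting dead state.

start=q0; accept=q2; q0-0>q1; q0-1>q0; q1-0>q1; q1-1>q2; q2-0>q2; q2-1>q2

Track how much of `01` has been matched so far: state q0 is no progress, q2 is the absorbing accept state reached once `01` has occurred. Intermediate states record partial matches; on a mismatch, fall back to the longest reusable overlap.
        0   1  
>  q0   q1  q0 
   q1   q1  q2 
 * q2   q2  q2 
(> = start, * = accepting)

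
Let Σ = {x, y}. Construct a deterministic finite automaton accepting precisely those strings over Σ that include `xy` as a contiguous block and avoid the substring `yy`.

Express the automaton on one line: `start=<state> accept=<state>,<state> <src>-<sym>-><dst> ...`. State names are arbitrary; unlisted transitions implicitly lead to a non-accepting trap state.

Handle the two conditions separately and then intersect. The first has 3 states tracking whether and how much of `xy` has been seen; the second has 3 states tracking partial matches of the forbidden pattern `yy`. A product state is a pair (one from each), accepting exactly when both do.
8 states suffice.
        x   y  
>  S0   S1  S2 
   S1   S1  S3 
   S2   S1  S4 
 * S3   S5  S6 
   S4   S7  S4 
 * S5   S5  S3 
   S6   S6  S6 
   S7   S7  S6 
(> = start, * = accepting)

start=S0 accept=S3,S5 S0-x->S1 S0-y->S2 S1-x->S1 S1-y->S3 S2-x->S1 S2-y->S4 S3-x->S5 S3-y->S6 S4-x->S7 S4-y->S4 S5-x->S5 S5-y->S3 S6-x->S6 S6-y->S6 S7-x->S7 S7-y->S6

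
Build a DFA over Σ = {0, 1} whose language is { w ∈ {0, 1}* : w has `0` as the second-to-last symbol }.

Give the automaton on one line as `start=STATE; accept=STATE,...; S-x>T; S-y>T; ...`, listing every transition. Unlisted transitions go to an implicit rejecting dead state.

start=q0; accept=q3,q4; q0-0>q1; q0-1>q2; q1-0>q3; q1-1>q4; q2-0>q5; q2-1>q6; q3-0>q3; q3-1>q4; q4-0>q5; q4-1>q6; q5-0>q3; q5-1>q4; q6-0>q5; q6-1>q6

A DFA must remember the last 2 symbols (since which symbol is second-to-last isn't known until the input ends). Use one state per possible window of the last ≤2 symbols; accept from those whose window starts with `0`.
        0   1  
>  q0   q1  q2 
   q1   q3  q4 
   q2   q5  q6 
 * q3   q3  q4 
 * q4   q5  q6 
   q5   q3  q4 
   q6   q5  q6 
(> = start, * = accepting)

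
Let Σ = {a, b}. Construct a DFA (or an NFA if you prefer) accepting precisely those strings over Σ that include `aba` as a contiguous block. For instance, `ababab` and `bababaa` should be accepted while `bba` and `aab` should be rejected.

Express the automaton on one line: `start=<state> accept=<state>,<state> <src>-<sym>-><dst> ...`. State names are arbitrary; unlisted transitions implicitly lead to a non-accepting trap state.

start=s0 accept=s3 s0-a->s1 s0-b->s0 s1-a->s1 s1-b->s2 s2-a->s3 s2-b->s0 s3-a->s3 s3-b->s3

Track how much of `aba` has been matched so far: state s0 is no progress, s3 is the absorbing accept state reached once `aba` has occurred. Intermediate states record partial matches; on a mismatch, fall back to the longest reusable overlap.
With 4 states:
        a   b  
>  s0   s1  s0 
   s1   s1  s2 
   s2   s3  s0 
 * s3   s3  s3 
(> = start, * = accepting)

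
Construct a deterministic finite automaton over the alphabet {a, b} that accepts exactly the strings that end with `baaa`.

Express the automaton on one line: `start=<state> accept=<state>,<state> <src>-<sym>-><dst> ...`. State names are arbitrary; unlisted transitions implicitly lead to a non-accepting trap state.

start=q0 accept=q4 q0-a->q0 q0-b->q1 q1-a->q2 q1-b->q1 q2-a->q3 q2-b->q1 q3-a->q4 q3-b->q1 q4-a->q0 q4-b->q1

Remember how much of `baaa` the current input suffix matches. State q0 means no match yet; q1 means the last symbol is `b`; q2 means the last 2 symbols are `ba`; q3 means the last 3 symbols are `baa`; q4 means the last 4 symbols are `baaa`. Only q4 accepts. On a mismatch, fall back to the longest proper suffix that is still a prefix of `baaa`.
With 5 states:
        a   b  
>  q0   q0  q1 
   q1   q2  q1 
   q2   q3  q1 
   q3   q4  q1 
 * q4   q0  q1 
(> = start, * = accepting)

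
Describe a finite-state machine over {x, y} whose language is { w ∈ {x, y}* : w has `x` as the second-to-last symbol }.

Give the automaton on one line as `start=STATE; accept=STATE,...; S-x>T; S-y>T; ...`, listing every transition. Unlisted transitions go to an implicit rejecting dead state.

start=A; accept=D,E; A-x>B; A-y>C; B-x>D; B-y>E; C-x>F; C-y>G; D-x>D; D-y>E; E-x>F; E-y>G; F-x>D; F-y>E; G-x>F; G-y>G

Because acceptance depends on a position counted from the end, the machine has to buffer the most recent 2 symbols. Make each state the string of the last up-to-2 symbols read; on input `x` shift the window left and append `x`. Accept when the buffered window has length 2 and begins with `x`.
7 states suffice.
       x  y 
>  A   B  C 
   B   D  E 
   C   F  G 
 * D   D  E 
 * E   F  G 
   F   D  E 
   G   F  G 
(> = start, * = accepting)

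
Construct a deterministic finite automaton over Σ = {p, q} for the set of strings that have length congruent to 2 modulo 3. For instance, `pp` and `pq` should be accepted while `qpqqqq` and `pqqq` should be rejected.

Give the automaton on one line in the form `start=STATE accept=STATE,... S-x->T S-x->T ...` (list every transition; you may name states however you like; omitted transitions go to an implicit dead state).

Only the length mod 3 matters, so use a 3-cycle: from any state, every input symbol moves to the next state, wrapping C back to A. Mark C accepting.
3 states suffice.
       p  q 
>  A   B  B 
   B   C  C 
 * C   A  A 
(> = start, * = accepting)

start=A accept=C A-p->B A-q->B B-p->C B-q->C C-p->A C-q->A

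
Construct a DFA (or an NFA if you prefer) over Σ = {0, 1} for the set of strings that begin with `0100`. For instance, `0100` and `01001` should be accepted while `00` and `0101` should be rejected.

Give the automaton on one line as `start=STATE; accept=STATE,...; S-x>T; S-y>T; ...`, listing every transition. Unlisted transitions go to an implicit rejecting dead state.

start=s0; accept=s4; s0-0>s1; s0-1>s5; s1-0>s5; s1-1>s2; s2-0>s3; s2-1>s5; s3-0>s4; s3-1>s5; s4-0>s4; s4-1>s4; s5-0>s5; s5-1>s5

Walk along `0100` while the input agrees: from s0 take `0` to s1, and so on. Any deviation drops to the rejecting sink s5. Once s4 is reached the prefix is confirmed and every continuation is accepted.
6 states suffice.
        0   1  
>  s0   s1  s5 
   s1   s5  s2 
   s2   s3  s5 
   s3   s4  s5 
 * s4   s4  s4 
   s5   s5  s5 
(> = start, * = accepting)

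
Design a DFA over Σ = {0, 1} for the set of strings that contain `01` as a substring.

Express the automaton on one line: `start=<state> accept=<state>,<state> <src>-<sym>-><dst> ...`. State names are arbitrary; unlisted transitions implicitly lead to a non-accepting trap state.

start=q0 accept=q2 q0-0->q1 q0-1->q0 q1-0->q1 q1-1->q2 q2-0->q2 q2-1->q2

Track how much of `01` has been matched so far: state q0 is no progress, q2 is the absorbing accept state reached once `01` has occurred. Intermediate states record partial matches; on a mismatch, fall back to the longest reusable overlap.
A 3-state machine:
        0   1  
>  q0   q1  q0 
   q1   q1  q2 
 * q2   q2  q2 
(> = start, * = accepting)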